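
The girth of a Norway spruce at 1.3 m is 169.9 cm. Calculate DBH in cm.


Formula: DBH = C / pi
DBH = 169.9 / pi
pi = 3.14159...
DBH = 54.1 cm

54.1


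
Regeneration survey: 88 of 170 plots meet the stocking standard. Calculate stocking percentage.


Formula: Stocking % = stocked plots / total plots * 100
Stocking = 88 / 170 * 100
Stocking = 0.5176 * 100 = 51.8%

51.8


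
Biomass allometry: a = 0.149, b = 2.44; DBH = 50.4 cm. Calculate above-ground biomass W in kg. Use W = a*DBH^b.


Formula: W = a * DBH^b  (allometric power law)
DBH^b = 50.4^2.44 = 14253.795
W = 0.149 * 14253.795 = 2123.8 kg

2123.8


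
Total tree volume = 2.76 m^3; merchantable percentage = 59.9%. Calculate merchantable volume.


Formula: MV = V_total * (merchantable_pct / 100)
Merchantable fraction = 59.9% / 100 = 0.599
MV = 2.76 m^3 * 0.599 = 1.653 m^3

1.653


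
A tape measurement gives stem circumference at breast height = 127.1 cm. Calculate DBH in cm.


Formula: DBH = C / pi
DBH = 127.1 / pi
pi = 3.14159...
DBH = 40.5 cm

40.5


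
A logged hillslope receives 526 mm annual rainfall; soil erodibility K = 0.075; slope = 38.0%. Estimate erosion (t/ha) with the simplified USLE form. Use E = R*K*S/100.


Formula: E = R * K * S / 100  (simplified USLE)
R * K = 526 * 0.075 = 39.45
E = 39.45 * 38.0 / 100 = 14.99 t/ha

14.99


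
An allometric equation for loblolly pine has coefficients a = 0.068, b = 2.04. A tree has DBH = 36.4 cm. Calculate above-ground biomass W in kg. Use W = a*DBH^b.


Formula: W = a * DBH^b  (allometric power law)
DBH^b = 36.4^2.04 = 1529.8429
W = 0.068 * 1529.8429 = 104.0 kg

104.0


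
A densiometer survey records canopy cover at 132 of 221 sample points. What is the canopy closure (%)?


Formula: Canopy closure = covered points / total points * 100
Closure = 132 / 221 * 100
Closure = 0.5973 * 100 = 59.7%

59.7


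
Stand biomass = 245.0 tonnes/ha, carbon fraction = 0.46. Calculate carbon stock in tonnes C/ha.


Formula: Carbon Stock = Biomass * Carbon Fraction
C = 245.0 t/ha * 0.46
C = 112.7 t C/ha

112.7


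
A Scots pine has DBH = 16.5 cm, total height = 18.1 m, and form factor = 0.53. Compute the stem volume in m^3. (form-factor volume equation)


Formula: V = pi * (DBH/200)^2 * H * ff
Radius = DBH/200 = 16.5/200 = 0.0825 m
Radius^2 = 0.0825^2 = 0.00680625 m^2
V = pi * 0.00680625 * 18.1 * 0.53
V = 0.205 m^3

0.205


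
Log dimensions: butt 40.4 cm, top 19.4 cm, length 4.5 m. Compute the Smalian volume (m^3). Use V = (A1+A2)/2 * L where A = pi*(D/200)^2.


Smalian: V = (A1 + A2)/2 * L,  A = pi*(D/200)^2
A1 = pi*(40.4/200)^2 = 0.12819 m^2
A2 = pi*(19.4/200)^2 = 0.029559 m^2
V = (0.12819+0.029559)/2*4.5 = 0.3549 m^3

0.3549


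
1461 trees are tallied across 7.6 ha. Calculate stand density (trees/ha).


Formula: Stand Density = N_trees / Area_ha
Density = 1461 trees / 7.6 ha
Density = 192 trees/ha

192


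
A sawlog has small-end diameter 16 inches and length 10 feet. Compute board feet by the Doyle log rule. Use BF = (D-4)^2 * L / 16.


Doyle: BF = (D - 4)^2 * L / 16
Adjusted diameter = 16 - 4 = 12 in
(D-4)^2 = 12^2 = 144
BF = 144 * 10 / 16 = 90 BF

90


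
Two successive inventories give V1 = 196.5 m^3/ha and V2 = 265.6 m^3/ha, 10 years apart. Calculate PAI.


Formula: PAI = (V_T2 - V_T1) / (T2 - T1)
Volume increment = 265.6 - 196.5 = 69.1 m^3/ha
PAI = 69.1 / 10 = 6.91 m^3/ha/year

6.91


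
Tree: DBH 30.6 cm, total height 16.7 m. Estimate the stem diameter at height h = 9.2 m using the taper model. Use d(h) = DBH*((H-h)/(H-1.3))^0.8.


Taper: d(h) = DBH * ((H - h) / (H - 1.3))^0.8
Numerator = H - h = 16.7 - 9.2 = 7.5 m
Denominator = H - 1.3 = 16.7 - 1.3 = 15.4 m
Ratio = 7.5 / 15.4 = 0.48701
d = 30.6 * 0.48701^0.8 = 17.2 cm

17.2


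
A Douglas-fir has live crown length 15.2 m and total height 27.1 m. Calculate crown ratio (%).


Formula: Crown Ratio = (Crown Length / Total Height) * 100
CR = (15.2 m / 27.1 m) * 100
CR = 0.5609 * 100 = 56.1%

56.1


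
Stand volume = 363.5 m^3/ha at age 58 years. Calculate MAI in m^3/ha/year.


Formula: MAI = Total Volume / Stand Age
MAI = 363.5 m^3/ha / 58 years
MAI = 6.27 m^3/ha/year

6.27


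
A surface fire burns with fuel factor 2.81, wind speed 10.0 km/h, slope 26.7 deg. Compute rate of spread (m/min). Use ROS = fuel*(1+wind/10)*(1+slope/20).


Formula: ROS = fuel * (1 + wind/10) * (1 + slope/20)
Wind factor = 1 + 10.0/10 = 2.0
Slope factor = 1 + 26.7/20 = 2.335
ROS = 2.81 * 2.0 * 2.335 = 13.12 m/min

13.12


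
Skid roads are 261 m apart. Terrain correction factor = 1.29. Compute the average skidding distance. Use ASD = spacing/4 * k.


Formula: ASD = (spacing / 4) * correction
Uncorrected distance = spacing / 4 = 261 / 4 = 65.25 m
ASD = 65.25 * 1.29 = 84 m

84


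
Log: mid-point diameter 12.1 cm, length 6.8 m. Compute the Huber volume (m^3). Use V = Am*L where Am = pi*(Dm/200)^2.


Huber: V = Am * L,  Am = pi*(Dm/200)^2
Am = pi*(12.1/200)^2 = 0.011499 m^2
V = 0.011499*6.8 = 0.0782 m^3

0.0782


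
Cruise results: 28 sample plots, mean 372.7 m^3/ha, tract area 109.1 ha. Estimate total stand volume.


Formula: Total Volume = Mean Volume per ha * Total Area
Total Volume = 372.7 m^3/ha * 109.1 ha
Total Volume = 40662 m^3

40662


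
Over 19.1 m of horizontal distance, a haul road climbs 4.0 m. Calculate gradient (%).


Formula: Gradient = rise / run * 100
Gradient = 4.0 / 19.1 * 100 = 20.9%

20.9


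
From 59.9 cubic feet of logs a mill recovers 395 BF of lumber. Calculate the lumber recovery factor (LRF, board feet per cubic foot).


Formula: LRF = Lumber Output (BF) / Log Input (ft^3)
LRF = 395 BF / 59.9 ft^3
LRF = 6.59 BF/ft^3

6.59


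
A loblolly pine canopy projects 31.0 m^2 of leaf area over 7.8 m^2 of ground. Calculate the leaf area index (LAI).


Formula: LAI = total leaf area / ground area  (dimensionless)
LAI = 31.0 m^2 / 7.8 m^2
LAI = 3.97

3.97


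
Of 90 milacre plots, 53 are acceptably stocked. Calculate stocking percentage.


Formula: Stocking % = stocked plots / total plots * 100
Stocking = 53 / 90 * 100
Stocking = 0.5889 * 100 = 58.9%

58.9


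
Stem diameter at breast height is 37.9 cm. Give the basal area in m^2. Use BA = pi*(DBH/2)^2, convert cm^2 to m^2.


Formula: BA = pi * (DBH/2)^2 / 10000  (cm^2 to m^2)
Radius = DBH/2 = 37.9/2 = 18.95 cm
BA = pi * 18.95^2 / 10000
   = 1128.1538 cm^2 / 10000
   = 0.1128 m^2

0.1128


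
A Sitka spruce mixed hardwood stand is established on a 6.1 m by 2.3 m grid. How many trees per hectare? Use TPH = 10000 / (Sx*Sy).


Formula: TPH = 10000 m^2/ha / (spacing_x * spacing_y)
Area per tree = 6.1 m * 2.3 m = 14.03 m^2
TPH = 10000 / 14.03 = 713 trees/ha

713


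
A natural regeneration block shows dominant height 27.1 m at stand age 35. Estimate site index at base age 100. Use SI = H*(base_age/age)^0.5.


Formula: SI = H_dom * (base_age / age)^0.5
Age ratio = 100 / 35 = 2.85714
sqrt(age_ratio) = 1.69031
SI = 27.1 * 1.69031 = 45.8 m

45.8


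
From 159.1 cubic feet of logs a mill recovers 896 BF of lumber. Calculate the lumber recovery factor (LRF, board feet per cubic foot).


Formula: LRF = Lumber Output (BF) / Log Input (ft^3)
LRF = 896 BF / 159.1 ft^3
LRF = 5.63 BF/ft^3

5.63


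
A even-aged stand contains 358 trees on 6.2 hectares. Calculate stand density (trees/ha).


Formula: Stand Density = N_trees / Area_ha
Density = 358 trees / 6.2 ha
Density = 58 trees/ha

58


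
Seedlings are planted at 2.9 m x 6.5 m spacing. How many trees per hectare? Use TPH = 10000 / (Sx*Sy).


Formula: TPH = 10000 m^2/ha / (spacing_x * spacing_y)
Area per tree = 2.9 m * 6.5 m = 18.85 m^2
TPH = 10000 / 18.85 = 531 trees/ha

531


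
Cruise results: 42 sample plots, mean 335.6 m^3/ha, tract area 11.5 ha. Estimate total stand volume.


Formula: Total Volume = Mean Volume per ha * Total Area
Total Volume = 335.6 m^3/ha * 11.5 ha
Total Volume = 3859 m^3

3859


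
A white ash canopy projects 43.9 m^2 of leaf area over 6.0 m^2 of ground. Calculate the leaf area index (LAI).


Formula: LAI = total leaf area / ground area  (dimensionless)
LAI = 43.9 m^2 / 6.0 m^2
LAI = 7.32

7.32


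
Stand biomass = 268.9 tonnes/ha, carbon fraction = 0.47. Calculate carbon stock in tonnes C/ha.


Formula: Carbon Stock = Biomass * Carbon Fraction
C = 268.9 t/ha * 0.47
C = 126.4 t C/ha

126.4


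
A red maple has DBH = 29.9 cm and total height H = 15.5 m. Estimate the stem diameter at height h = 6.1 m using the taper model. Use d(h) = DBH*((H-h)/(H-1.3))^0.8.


Taper: d(h) = DBH * ((H - h) / (H - 1.3))^0.8
Numerator = H - h = 15.5 - 6.1 = 9.4 m
Denominator = H - 1.3 = 15.5 - 1.3 = 14.2 m
Ratio = 9.4 / 14.2 = 0.66197
d = 29.9 * 0.66197^0.8 = 21.5 cm

21.5


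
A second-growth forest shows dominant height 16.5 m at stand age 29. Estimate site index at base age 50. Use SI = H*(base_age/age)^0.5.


Formula: SI = H_dom * (base_age / age)^0.5
Age ratio = 50 / 29 = 1.72414
sqrt(age_ratio) = 1.31306
SI = 16.5 * 1.31306 = 21.7 m

21.7


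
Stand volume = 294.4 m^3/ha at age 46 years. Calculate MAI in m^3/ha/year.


Formula: MAI = Total Volume / Stand Age
MAI = 294.4 m^3/ha / 46 years
MAI = 6.4 m^3/ha/year

6.4


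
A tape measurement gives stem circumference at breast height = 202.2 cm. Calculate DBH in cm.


Formula: DBH = C / pi
DBH = 202.2 / pi
pi = 3.14159...
DBH = 64.4 cm

64.4


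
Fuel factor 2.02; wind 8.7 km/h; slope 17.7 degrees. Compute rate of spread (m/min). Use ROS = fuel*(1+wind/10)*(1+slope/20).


Formula: ROS = fuel * (1 + wind/10) * (1 + slope/20)
Wind factor = 1 + 8.7/10 = 1.87
Slope factor = 1 + 17.7/20 = 1.885
ROS = 2.02 * 1.87 * 1.885 = 7.12 m/min

7.12


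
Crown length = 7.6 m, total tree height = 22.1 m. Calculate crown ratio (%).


Formula: Crown Ratio = (Crown Length / Total Height) * 100
CR = (7.6 m / 22.1 m) * 100
CR = 0.3439 * 100 = 34.4%

34.4


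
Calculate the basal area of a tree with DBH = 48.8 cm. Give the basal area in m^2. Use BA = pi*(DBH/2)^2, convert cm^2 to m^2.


Formula: BA = pi * (DBH/2)^2 / 10000  (cm^2 to m^2)
Radius = DBH/2 = 48.8/2 = 24.4 cm
BA = pi * 24.4^2 / 10000
   = 1870.3786 cm^2 / 10000
   = 0.187 m^2

0.187


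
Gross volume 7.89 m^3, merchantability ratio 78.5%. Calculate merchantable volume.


Formula: MV = V_total * (merchantable_pct / 100)
Merchantable fraction = 78.5% / 100 = 0.785
MV = 7.89 m^3 * 0.785 = 6.194 m^3

6.194


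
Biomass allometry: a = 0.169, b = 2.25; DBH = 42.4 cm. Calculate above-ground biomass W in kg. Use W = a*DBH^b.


Formula: W = a * DBH^b  (allometric power law)
DBH^b = 42.4^2.25 = 4587.4694
W = 0.169 * 4587.4694 = 775.3 kg

775.3


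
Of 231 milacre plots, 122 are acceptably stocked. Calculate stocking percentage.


Formula: Stocking % = stocked plots / total plots * 100
Stocking = 122 / 231 * 100
Stocking = 0.5281 * 100 = 52.8%

52.8


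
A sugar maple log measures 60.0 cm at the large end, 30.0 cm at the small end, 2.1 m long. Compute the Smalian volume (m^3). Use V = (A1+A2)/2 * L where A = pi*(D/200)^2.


Smalian: V = (A1 + A2)/2 * L,  A = pi*(D/200)^2
A1 = pi*(60.0/200)^2 = 0.282743 m^2
A2 = pi*(30.0/200)^2 = 0.070686 m^2
V = (0.282743+0.070686)/2*2.1 = 0.3711 m^3

0.3711


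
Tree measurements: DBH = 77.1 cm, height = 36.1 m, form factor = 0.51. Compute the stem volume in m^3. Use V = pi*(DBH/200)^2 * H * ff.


Formula: V = pi * (DBH/200)^2 * H * ff
Radius = DBH/200 = 77.1/200 = 0.3855 m
Radius^2 = 0.3855^2 = 0.14861025 m^2
V = pi * 0.14861025 * 36.1 * 0.51
V = 8.596 m^3

8.596


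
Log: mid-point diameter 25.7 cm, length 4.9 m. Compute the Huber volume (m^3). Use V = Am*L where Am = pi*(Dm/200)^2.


Huber: V = Am * L,  Am = pi*(Dm/200)^2
Am = pi*(25.7/200)^2 = 0.051875 m^2
V = 0.051875*4.9 = 0.2542 m^3

0.2542


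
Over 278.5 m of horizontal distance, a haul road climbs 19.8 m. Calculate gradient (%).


Formula: Gradient = rise / run * 100
Gradient = 19.8 / 278.5 * 100 = 7.1%

7.1


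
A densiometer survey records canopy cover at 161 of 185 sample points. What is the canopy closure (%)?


Formula: Canopy closure = covered points / total points * 100
Closure = 161 / 185 * 100
Closure = 0.8703 * 100 = 87.0%

87.0


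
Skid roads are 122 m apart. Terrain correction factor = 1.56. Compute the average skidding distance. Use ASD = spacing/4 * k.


Formula: ASD = (spacing / 4) * correction
Uncorrected distance = spacing / 4 = 122 / 4 = 30.5 m
ASD = 30.5 * 1.56 = 48 m

48


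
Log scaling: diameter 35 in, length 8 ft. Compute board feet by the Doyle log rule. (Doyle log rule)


Doyle: BF = (D - 4)^2 * L / 16
Adjusted diameter = 35 - 4 = 31 in
(D-4)^2 = 31^2 = 961
BF = 961 * 8 / 16 = 481 BF

481


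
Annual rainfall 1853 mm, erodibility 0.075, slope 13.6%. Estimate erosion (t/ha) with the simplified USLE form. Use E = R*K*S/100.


Formula: E = R * K * S / 100  (simplified USLE)
R * K = 1853 * 0.075 = 138.975
E = 138.975 * 13.6 / 100 = 18.9 t/ha

18.9


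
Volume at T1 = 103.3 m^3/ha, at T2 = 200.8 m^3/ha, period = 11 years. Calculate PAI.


Formula: PAI = (V_T2 - V_T1) / (T2 - T1)
Volume increment = 200.8 - 103.3 = 97.5 m^3/ha
PAI = 97.5 / 11 = 8.86 m^3/ha/year

8.86


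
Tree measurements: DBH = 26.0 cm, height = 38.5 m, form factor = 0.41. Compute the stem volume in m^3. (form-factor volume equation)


Formula: V = pi * (DBH/200)^2 * H * ff
Radius = DBH/200 = 26.0/200 = 0.13 m
Radius^2 = 0.13^2 = 0.0169 m^2
V = pi * 0.0169 * 38.5 * 0.41
V = 0.838 m^3

0.838


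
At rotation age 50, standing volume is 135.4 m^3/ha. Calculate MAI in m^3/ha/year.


Formula: MAI = Total Volume / Stand Age
MAI = 135.4 m^3/ha / 50 years
MAI = 2.71 m^3/ha/year

2.71


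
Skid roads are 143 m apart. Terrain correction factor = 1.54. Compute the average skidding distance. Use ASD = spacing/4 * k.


Formula: ASD = (spacing / 4) * correction
Uncorrected distance = spacing / 4 = 143 / 4 = 35.75 m
ASD = 35.75 * 1.54 = 55 m

55


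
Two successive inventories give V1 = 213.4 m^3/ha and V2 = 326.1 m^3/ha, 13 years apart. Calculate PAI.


Formula: PAI = (V_T2 - V_T1) / (T2 - T1)
Volume increment = 326.1 - 213.4 = 112.7 m^3/ha
PAI = 112.7 / 13 = 8.67 m^3/ha/year

8.67


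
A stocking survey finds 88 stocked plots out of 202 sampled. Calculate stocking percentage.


Formula: Stocking % = stocked plots / total plots * 100
Stocking = 88 / 202 * 100
Stocking = 0.4356 * 100 = 43.6%

43.6


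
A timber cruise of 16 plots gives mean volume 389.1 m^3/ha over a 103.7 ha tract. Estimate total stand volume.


Formula: Total Volume = Mean Volume per ha * Total Area
Total Volume = 389.1 m^3/ha * 103.7 ha
Total Volume = 40350 m^3

40350


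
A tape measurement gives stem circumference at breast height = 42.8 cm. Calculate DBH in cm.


Formula: DBH = C / pi
DBH = 42.8 / pi
pi = 3.14159...
DBH = 13.6 cm

13.6


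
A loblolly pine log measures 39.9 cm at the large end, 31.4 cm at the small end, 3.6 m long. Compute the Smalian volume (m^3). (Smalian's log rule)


Smalian: V = (A1 + A2)/2 * L,  A = pi*(D/200)^2
A1 = pi*(39.9/200)^2 = 0.125036 m^2
A2 = pi*(31.4/200)^2 = 0.077437 m^2
V = (0.125036+0.077437)/2*3.6 = 0.3645 m^3

0.3645


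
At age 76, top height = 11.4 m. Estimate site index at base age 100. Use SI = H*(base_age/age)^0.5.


Formula: SI = H_dom * (base_age / age)^0.5
Age ratio = 100 / 76 = 1.31579
sqrt(age_ratio) = 1.14708
SI = 11.4 * 1.14708 = 13.1 m

13.1


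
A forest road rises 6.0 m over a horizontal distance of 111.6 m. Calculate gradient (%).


Formula: Gradient = rise / run * 100
Gradient = 6.0 / 111.6 * 100 = 5.4%

5.4


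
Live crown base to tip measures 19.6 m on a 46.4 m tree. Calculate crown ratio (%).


Formula: Crown Ratio = (Crown Length / Total Height) * 100
CR = (19.6 m / 46.4 m) * 100
CR = 0.4224 * 100 = 42.2%

42.2


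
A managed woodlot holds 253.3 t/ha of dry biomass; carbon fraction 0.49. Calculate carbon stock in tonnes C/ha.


Formula: Carbon Stock = Biomass * Carbon Fraction
C = 253.3 t/ha * 0.49
C = 124.1 t C/ha

124.1


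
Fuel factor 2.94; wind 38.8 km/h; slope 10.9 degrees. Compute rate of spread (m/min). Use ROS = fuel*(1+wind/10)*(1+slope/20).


Formula: ROS = fuel * (1 + wind/10) * (1 + slope/20)
Wind factor = 1 + 38.8/10 = 4.88
Slope factor = 1 + 10.9/20 = 1.545
ROS = 2.94 * 4.88 * 1.545 = 22.17 m/min

22.17


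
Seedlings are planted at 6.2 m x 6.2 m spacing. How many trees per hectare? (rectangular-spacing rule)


Formula: TPH = 10000 m^2/ha / (spacing_x * spacing_y)
Area per tree = 6.2 m * 6.2 m = 38.44 m^2
TPH = 10000 / 38.44 = 260 trees/ha

260


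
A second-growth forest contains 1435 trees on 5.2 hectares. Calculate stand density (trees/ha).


Formula: Stand Density = N_trees / Area_ha
Density = 1435 trees / 5.2 ha
Density = 276 trees/ha

276


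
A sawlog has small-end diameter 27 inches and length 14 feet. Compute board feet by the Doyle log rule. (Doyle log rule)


Doyle: BF = (D - 4)^2 * L / 16
Adjusted diameter = 27 - 4 = 23 in
(D-4)^2 = 23^2 = 529
BF = 529 * 14 / 16 = 463 BF

463


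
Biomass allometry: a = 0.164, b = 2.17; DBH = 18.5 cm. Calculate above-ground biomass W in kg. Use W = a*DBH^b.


Formula: W = a * DBH^b  (allometric power law)
DBH^b = 18.5^2.17 = 562.0341
W = 0.164 * 562.0341 = 92.2 kg

92.2


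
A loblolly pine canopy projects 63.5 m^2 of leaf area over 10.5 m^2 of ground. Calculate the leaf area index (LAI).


Formula: LAI = total leaf area / ground area  (dimensionless)
LAI = 63.5 m^2 / 10.5 m^2
LAI = 6.05

6.05


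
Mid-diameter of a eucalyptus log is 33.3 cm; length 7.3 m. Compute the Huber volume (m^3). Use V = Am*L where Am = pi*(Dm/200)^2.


Huber: V = Am * L,  Am = pi*(Dm/200)^2
Am = pi*(33.3/200)^2 = 0.087092 m^2
V = 0.087092*7.3 = 0.6358 m^3

0.6358


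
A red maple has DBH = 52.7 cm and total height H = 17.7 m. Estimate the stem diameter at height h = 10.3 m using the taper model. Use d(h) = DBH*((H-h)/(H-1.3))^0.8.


Taper: d(h) = DBH * ((H - h) / (H - 1.3))^0.8
Numerator = H - h = 17.7 - 10.3 = 7.4 m
Denominator = H - 1.3 = 17.7 - 1.3 = 16.4 m
Ratio = 7.4 / 16.4 = 0.45122
d = 52.7 * 0.45122^0.8 = 27.9 cm

27.9


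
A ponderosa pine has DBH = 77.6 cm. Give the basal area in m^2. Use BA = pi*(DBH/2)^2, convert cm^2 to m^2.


Formula: BA = pi * (DBH/2)^2 / 10000  (cm^2 to m^2)
Radius = DBH/2 = 77.6/2 = 38.8 cm
BA = pi * 38.8^2 / 10000
   = 4729.4792 cm^2 / 10000
   = 0.4729 m^2

0.4729


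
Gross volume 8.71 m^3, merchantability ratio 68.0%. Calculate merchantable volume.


Formula: MV = V_total * (merchantable_pct / 100)
Merchantable fraction = 68.0% / 100 = 0.68
MV = 8.71 m^3 * 0.68 = 5.923 m^3

5.923


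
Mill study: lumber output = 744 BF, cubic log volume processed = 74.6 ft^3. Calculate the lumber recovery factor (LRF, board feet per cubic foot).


Formula: LRF = Lumber Output (BF) / Log Input (ft^3)
LRF = 744 BF / 74.6 ft^3
LRF = 9.97 BF/ft^3

9.97


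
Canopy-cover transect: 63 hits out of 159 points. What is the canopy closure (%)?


Formula: Canopy closure = covered points / total points * 100
Closure = 63 / 159 * 100
Closure = 0.3962 * 100 = 39.6%

39.6


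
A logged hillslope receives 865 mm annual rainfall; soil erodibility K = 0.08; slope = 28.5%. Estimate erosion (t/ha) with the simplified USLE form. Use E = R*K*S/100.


Formula: E = R * K * S / 100  (simplified USLE)
R * K = 865 * 0.08 = 69.2
E = 69.2 * 28.5 / 100 = 19.72 t/ha

19.72


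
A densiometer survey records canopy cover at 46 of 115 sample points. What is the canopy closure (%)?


Formula: Canopy closure = covered points / total points * 100
Closure = 46 / 115 * 100
Closure = 0.4 * 100 = 40.0%

40.0


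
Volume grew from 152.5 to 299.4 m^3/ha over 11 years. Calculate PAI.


Formula: PAI = (V_T2 - V_T1) / (T2 - T1)
Volume increment = 299.4 - 152.5 = 146.9 m^3/ha
PAI = 146.9 / 11 = 13.35 m^3/ha/year

13.35


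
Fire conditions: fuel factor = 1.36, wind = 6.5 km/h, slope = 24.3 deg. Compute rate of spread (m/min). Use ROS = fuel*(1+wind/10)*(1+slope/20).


Formula: ROS = fuel * (1 + wind/10) * (1 + slope/20)
Wind factor = 1 + 6.5/10 = 1.65
Slope factor = 1 + 24.3/20 = 2.215
ROS = 1.36 * 1.65 * 2.215 = 4.97 m/min

4.97


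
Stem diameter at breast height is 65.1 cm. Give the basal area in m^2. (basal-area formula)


Formula: BA = pi * (DBH/2)^2 / 10000  (cm^2 to m^2)
Radius = DBH/2 = 65.1/2 = 32.55 cm
BA = pi * 32.55^2 / 10000
   = 3328.5253 cm^2 / 10000
   = 0.3329 m^2

0.3329


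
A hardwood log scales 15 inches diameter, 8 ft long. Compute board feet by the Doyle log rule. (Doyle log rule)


Doyle: BF = (D - 4)^2 * L / 16
Adjusted diameter = 15 - 4 = 11 in
(D-4)^2 = 11^2 = 121
BF = 121 * 8 / 16 = 61 BF

61


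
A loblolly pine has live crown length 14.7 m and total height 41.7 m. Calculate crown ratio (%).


Formula: Crown Ratio = (Crown Length / Total Height) * 100
CR = (14.7 m / 41.7 m) * 100
CR = 0.3525 * 100 = 35.3%

35.3


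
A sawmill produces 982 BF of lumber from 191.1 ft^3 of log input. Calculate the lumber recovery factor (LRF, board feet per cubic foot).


Formula: LRF = Lumber Output (BF) / Log Input (ft^3)
LRF = 982 BF / 191.1 ft^3
LRF = 5.14 BF/ft^3

5.14


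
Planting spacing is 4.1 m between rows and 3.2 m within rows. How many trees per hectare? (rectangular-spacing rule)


Formula: TPH = 10000 m^2/ha / (spacing_x * spacing_y)
Area per tree = 4.1 m * 3.2 m = 13.12 m^2
TPH = 10000 / 13.12 = 762 trees/ha

762


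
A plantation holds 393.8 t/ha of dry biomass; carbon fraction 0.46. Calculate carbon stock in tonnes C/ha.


Formula: Carbon Stock = Biomass * Carbon Fraction
C = 393.8 t/ha * 0.46
C = 181.1 t C/ha

181.1


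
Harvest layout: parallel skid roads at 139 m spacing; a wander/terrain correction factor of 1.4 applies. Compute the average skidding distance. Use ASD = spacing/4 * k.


Formula: ASD = (spacing / 4) * correction
Uncorrected distance = spacing / 4 = 139 / 4 = 34.75 m
ASD = 34.75 * 1.4 = 49 m

49


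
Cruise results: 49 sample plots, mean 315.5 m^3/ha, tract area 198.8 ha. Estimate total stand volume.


Formula: Total Volume = Mean Volume per ha * Total Area
Total Volume = 315.5 m^3/ha * 198.8 ha
Total Volume = 62721 m^3

62721


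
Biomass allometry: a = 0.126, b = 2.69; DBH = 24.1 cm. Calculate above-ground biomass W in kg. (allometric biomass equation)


Formula: W = a * DBH^b  (allometric power law)
DBH^b = 24.1^2.69 = 5219.4633
W = 0.126 * 5219.4633 = 657.7 kg

657.7


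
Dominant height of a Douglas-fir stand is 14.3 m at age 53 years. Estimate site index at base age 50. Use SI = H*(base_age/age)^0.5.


Formula: SI = H_dom * (base_age / age)^0.5
Age ratio = 50 / 53 = 0.9434
sqrt(age_ratio) = 0.97129
SI = 14.3 * 0.97129 = 13.9 m

13.9


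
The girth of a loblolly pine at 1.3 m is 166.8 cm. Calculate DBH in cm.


Formula: DBH = C / pi
DBH = 166.8 / pi
pi = 3.14159...
DBH = 53.1 cm

53.1


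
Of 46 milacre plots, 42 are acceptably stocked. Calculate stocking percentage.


Formula: Stocking % = stocked plots / total plots * 100
Stocking = 42 / 46 * 100
Stocking = 0.913 * 100 = 91.3%

91.3


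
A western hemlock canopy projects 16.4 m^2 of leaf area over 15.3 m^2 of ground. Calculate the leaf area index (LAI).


Formula: LAI = total leaf area / ground area  (dimensionless)
LAI = 16.4 m^2 / 15.3 m^2
LAI = 1.07

1.07


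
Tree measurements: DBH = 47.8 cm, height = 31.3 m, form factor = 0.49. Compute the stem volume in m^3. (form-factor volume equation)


Formula: V = pi * (DBH/200)^2 * H * ff
Radius = DBH/200 = 47.8/200 = 0.239 m
Radius^2 = 0.239^2 = 0.057121 m^2
V = pi * 0.057121 * 31.3 * 0.49
V = 2.752 m^3

2.752


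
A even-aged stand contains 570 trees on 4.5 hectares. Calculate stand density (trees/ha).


Formula: Stand Density = N_trees / Area_ha
Density = 570 trees / 4.5 ha
Density = 127 trees/ha

127


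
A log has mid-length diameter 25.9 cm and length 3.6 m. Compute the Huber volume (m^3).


Huber: V = Am * L,  Am = pi*(Dm/200)^2
Am = pi*(25.9/200)^2 = 0.052685 m^2
V = 0.052685*3.6 = 0.1897 m^3

0.1897


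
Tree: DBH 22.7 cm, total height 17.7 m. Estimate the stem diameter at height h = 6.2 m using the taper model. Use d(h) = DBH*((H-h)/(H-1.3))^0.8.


Taper: d(h) = DBH * ((H - h) / (H - 1.3))^0.8
Numerator = H - h = 17.7 - 6.2 = 11.5 m
Denominator = H - 1.3 = 17.7 - 1.3 = 16.4 m
Ratio = 11.5 / 16.4 = 0.70122
d = 22.7 * 0.70122^0.8 = 17.1 cm

17.1


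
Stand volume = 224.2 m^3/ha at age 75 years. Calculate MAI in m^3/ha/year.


Formula: MAI = Total Volume / Stand Age
MAI = 224.2 m^3/ha / 75 years
MAI = 2.99 m^3/ha/year

2.99


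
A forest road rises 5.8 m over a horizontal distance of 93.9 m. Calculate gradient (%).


Formula: Gradient = rise / run * 100
Gradient = 5.8 / 93.9 * 100 = 6.2%

6.2


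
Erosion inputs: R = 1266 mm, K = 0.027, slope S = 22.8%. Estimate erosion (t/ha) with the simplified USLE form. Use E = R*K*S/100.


Formula: E = R * K * S / 100  (simplified USLE)
R * K = 1266 * 0.027 = 34.182
E = 34.182 * 22.8 / 100 = 7.79 t/ha

7.79


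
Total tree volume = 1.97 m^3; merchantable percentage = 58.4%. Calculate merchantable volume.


Formula: MV = V_total * (merchantable_pct / 100)
Merchantable fraction = 58.4% / 100 = 0.584
MV = 1.97 m^3 * 0.584 = 1.15 m^3

1.15


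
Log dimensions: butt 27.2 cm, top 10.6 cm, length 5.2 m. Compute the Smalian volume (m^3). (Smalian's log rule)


Smalian: V = (A1 + A2)/2 * L,  A = pi*(D/200)^2
A1 = pi*(27.2/200)^2 = 0.058107 m^2
A2 = pi*(10.6/200)^2 = 0.008825 m^2
V = (0.058107+0.008825)/2*5.2 = 0.174 m^3

0.174


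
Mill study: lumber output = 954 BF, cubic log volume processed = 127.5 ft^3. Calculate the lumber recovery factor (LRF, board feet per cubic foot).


Formula: LRF = Lumber Output (BF) / Log Input (ft^3)
LRF = 954 BF / 127.5 ft^3
LRF = 7.48 BF/ft^3

7.48


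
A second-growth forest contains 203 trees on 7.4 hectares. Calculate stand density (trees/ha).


Formula: Stand Density = N_trees / Area_ha
Density = 203 trees / 7.4 ha
Density = 27 trees/ha

27


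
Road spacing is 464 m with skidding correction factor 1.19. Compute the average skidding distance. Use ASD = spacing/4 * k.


Formula: ASD = (spacing / 4) * correction
Uncorrected distance = spacing / 4 = 464 / 4 = 116 m
ASD = 116 * 1.19 = 138 m

138


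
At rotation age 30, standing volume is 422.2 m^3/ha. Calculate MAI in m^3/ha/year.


Formula: MAI = Total Volume / Stand Age
MAI = 422.2 m^3/ha / 30 years
MAI = 14.07 m^3/ha/year

14.07


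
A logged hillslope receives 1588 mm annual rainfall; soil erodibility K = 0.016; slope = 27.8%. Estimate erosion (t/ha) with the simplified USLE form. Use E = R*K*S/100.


Formula: E = R * K * S / 100  (simplified USLE)
R * K = 1588 * 0.016 = 25.408
E = 25.408 * 27.8 / 100 = 7.06 t/ha

7.06


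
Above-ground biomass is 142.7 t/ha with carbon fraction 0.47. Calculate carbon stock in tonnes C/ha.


Formula: Carbon Stock = Biomass * Carbon Fraction
C = 142.7 t/ha * 0.47
C = 67.1 t C/ha

67.1


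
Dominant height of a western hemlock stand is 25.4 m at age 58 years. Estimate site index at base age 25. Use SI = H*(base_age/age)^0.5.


Formula: SI = H_dom * (base_age / age)^0.5
Age ratio = 25 / 58 = 0.43103
sqrt(age_ratio) = 0.65653
SI = 25.4 * 0.65653 = 16.7 m

16.7


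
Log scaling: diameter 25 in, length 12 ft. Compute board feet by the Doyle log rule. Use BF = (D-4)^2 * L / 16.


Doyle: BF = (D - 4)^2 * L / 16
Adjusted diameter = 25 - 4 = 21 in
(D-4)^2 = 21^2 = 441
BF = 441 * 12 / 16 = 331 BF

331


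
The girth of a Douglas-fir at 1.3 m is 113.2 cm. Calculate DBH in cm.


Formula: DBH = C / pi
DBH = 113.2 / pi
pi = 3.14159...
DBH = 36.0 cm

36.0


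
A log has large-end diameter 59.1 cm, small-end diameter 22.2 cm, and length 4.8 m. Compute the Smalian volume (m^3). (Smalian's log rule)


Smalian: V = (A1 + A2)/2 * L,  A = pi*(D/200)^2
A1 = pi*(59.1/200)^2 = 0.274325 m^2
A2 = pi*(22.2/200)^2 = 0.038708 m^2
V = (0.274325+0.038708)/2*4.8 = 0.7513 m^3

0.7513


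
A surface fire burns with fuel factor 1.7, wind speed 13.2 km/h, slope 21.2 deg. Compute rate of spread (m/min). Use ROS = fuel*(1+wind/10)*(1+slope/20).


Formula: ROS = fuel * (1 + wind/10) * (1 + slope/20)
Wind factor = 1 + 13.2/10 = 2.32
Slope factor = 1 + 21.2/20 = 2.06
ROS = 1.7 * 2.32 * 2.06 = 8.12 m/min

8.12


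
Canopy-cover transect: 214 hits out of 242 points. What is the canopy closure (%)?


Formula: Canopy closure = covered points / total points * 100
Closure = 214 / 242 * 100
Closure = 0.8843 * 100 = 88.4%

88.4


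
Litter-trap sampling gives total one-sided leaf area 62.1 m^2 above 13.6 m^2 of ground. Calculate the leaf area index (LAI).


Formula: LAI = total leaf area / ground area  (dimensionless)
LAI = 62.1 m^2 / 13.6 m^2
LAI = 4.57

4.57


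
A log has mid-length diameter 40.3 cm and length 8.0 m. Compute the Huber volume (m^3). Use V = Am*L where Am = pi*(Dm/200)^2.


Huber: V = Am * L,  Am = pi*(Dm/200)^2
Am = pi*(40.3/200)^2 = 0.127556 m^2
V = 0.127556*8.0 = 1.0204 m^3

1.0204


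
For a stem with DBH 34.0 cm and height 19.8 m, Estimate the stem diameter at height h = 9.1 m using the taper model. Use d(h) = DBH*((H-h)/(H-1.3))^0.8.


Taper: d(h) = DBH * ((H - h) / (H - 1.3))^0.8
Numerator = H - h = 19.8 - 9.1 = 10.7 m
Denominator = H - 1.3 = 19.8 - 1.3 = 18.5 m
Ratio = 10.7 / 18.5 = 0.57838
d = 34.0 * 0.57838^0.8 = 21.9 cm

21.9


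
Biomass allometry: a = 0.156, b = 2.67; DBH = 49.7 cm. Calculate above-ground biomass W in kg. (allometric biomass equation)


Formula: W = a * DBH^b  (allometric power law)
DBH^b = 49.7^2.67 = 33827.6289
W = 0.156 * 33827.6289 = 5277.1 kg

5277.1


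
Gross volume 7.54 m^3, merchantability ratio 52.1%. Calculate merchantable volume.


Formula: MV = V_total * (merchantable_pct / 100)
Merchantable fraction = 52.1% / 100 = 0.521
MV = 7.54 m^3 * 0.521 = 3.928 m^3

3.928


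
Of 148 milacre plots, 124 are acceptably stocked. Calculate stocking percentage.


Formula: Stocking % = stocked plots / total plots * 100
Stocking = 124 / 148 * 100
Stocking = 0.8378 * 100 = 83.8%

83.8


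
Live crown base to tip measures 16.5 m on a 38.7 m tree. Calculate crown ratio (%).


Formula: Crown Ratio = (Crown Length / Total Height) * 100
CR = (16.5 m / 38.7 m) * 100
CR = 0.4264 * 100 = 42.6%

42.6


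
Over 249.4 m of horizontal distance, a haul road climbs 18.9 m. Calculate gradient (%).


Formula: Gradient = rise / run * 100
Gradient = 18.9 / 249.4 * 100 = 7.6%

7.6


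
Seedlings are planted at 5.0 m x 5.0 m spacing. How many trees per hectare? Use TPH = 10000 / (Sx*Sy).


Formula: TPH = 10000 m^2/ha / (spacing_x * spacing_y)
Area per tree = 5.0 m * 5.0 m = 25.0 m^2
TPH = 10000 / 25.0 = 400 trees/ha

400


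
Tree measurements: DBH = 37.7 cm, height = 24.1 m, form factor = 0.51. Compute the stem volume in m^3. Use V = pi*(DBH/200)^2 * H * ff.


Formula: V = pi * (DBH/200)^2 * H * ff
Radius = DBH/200 = 37.7/200 = 0.1885 m
Radius^2 = 0.1885^2 = 0.03553225 m^2
V = pi * 0.03553225 * 24.1 * 0.51
V = 1.372 m^3

1.372


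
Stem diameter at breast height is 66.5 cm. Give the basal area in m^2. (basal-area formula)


Formula: BA = pi * (DBH/2)^2 / 10000  (cm^2 to m^2)
Radius = DBH/2 = 66.5/2 = 33.25 cm
BA = pi * 33.25^2 / 10000
   = 3473.227 cm^2 / 10000
   = 0.3473 m^2

0.3473


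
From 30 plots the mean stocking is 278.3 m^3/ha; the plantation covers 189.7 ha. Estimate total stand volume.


Formula: Total Volume = Mean Volume per ha * Total Area
Total Volume = 278.3 m^3/ha * 189.7 ha
Total Volume = 52794 m^3

52794


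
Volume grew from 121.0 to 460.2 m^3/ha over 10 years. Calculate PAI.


Formula: PAI = (V_T2 - V_T1) / (T2 - T1)
Volume increment = 460.2 - 121.0 = 339.2 m^3/ha
PAI = 339.2 / 10 = 33.92 m^3/ha/year

33.92


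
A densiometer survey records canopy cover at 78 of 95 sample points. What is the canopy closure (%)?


Formula: Canopy closure = covered points / total points * 100
Closure = 78 / 95 * 100
Closure = 0.8211 * 100 = 82.1%

82.1


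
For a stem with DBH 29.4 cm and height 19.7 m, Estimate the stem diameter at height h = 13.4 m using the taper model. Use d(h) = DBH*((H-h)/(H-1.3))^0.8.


Taper: d(h) = DBH * ((H - h) / (H - 1.3))^0.8
Numerator = H - h = 19.7 - 13.4 = 6.3 m
Denominator = H - 1.3 = 19.7 - 1.3 = 18.4 m
Ratio = 6.3 / 18.4 = 0.34239
d = 29.4 * 0.34239^0.8 = 12.5 cm

12.5


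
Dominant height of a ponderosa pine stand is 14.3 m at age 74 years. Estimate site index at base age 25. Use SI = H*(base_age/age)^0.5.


Formula: SI = H_dom * (base_age / age)^0.5
Age ratio = 25 / 74 = 0.33784
sqrt(age_ratio) = 0.58124
SI = 14.3 * 0.58124 = 8.3 m

8.3


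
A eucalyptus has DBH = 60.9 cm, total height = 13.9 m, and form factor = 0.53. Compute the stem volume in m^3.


Formula: V = pi * (DBH/200)^2 * H * ff
Radius = DBH/200 = 60.9/200 = 0.3045 m
Radius^2 = 0.3045^2 = 0.09272025 m^2
V = pi * 0.09272025 * 13.9 * 0.53
V = 2.146 m^3

2.146


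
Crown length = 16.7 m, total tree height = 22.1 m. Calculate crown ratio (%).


Formula: Crown Ratio = (Crown Length / Total Height) * 100
CR = (16.7 m / 22.1 m) * 100
CR = 0.7557 * 100 = 75.6%

75.6


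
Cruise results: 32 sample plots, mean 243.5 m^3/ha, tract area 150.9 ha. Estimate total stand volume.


Formula: Total Volume = Mean Volume per ha * Total Area
Total Volume = 243.5 m^3/ha * 150.9 ha
Total Volume = 36744 m^3

36744


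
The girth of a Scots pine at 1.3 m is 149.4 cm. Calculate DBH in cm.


Formula: DBH = C / pi
DBH = 149.4 / pi
pi = 3.14159...
DBH = 47.6 cm

47.6


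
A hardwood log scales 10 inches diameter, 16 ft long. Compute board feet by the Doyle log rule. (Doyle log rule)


Doyle: BF = (D - 4)^2 * L / 16
Adjusted diameter = 10 - 4 = 6 in
(D-4)^2 = 6^2 = 36
BF = 36 * 16 / 16 = 36 BF

36


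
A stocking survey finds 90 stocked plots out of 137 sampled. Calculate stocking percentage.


Formula: Stocking % = stocked plots / total plots * 100
Stocking = 90 / 137 * 100
Stocking = 0.6569 * 100 = 65.7%

65.7


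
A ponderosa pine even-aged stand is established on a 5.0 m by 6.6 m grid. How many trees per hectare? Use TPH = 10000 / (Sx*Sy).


Formula: TPH = 10000 m^2/ha / (spacing_x * spacing_y)
Area per tree = 5.0 m * 6.6 m = 33.0 m^2
TPH = 10000 / 33.0 = 303 trees/ha

303


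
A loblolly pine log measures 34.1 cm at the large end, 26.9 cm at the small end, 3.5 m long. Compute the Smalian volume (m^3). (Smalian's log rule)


Smalian: V = (A1 + A2)/2 * L,  A = pi*(D/200)^2
A1 = pi*(34.1/200)^2 = 0.091327 m^2
A2 = pi*(26.9/200)^2 = 0.056832 m^2
V = (0.091327+0.056832)/2*3.5 = 0.2593 m^3

0.2593


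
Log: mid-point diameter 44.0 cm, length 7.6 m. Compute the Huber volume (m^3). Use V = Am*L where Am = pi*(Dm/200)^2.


Huber: V = Am * L,  Am = pi*(Dm/200)^2
Am = pi*(44.0/200)^2 = 0.152053 m^2
V = 0.152053*7.6 = 1.1556 m^3

1.1556


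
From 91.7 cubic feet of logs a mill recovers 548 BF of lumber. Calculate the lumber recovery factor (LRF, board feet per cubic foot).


Formula: LRF = Lumber Output (BF) / Log Input (ft^3)
LRF = 548 BF / 91.7 ft^3
LRF = 5.98 BF/ft^3

5.98


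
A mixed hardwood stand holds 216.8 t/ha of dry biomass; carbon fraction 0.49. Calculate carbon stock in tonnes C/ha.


Formula: Carbon Stock = Biomass * Carbon Fraction
C = 216.8 t/ha * 0.49
C = 106.2 t C/ha

106.2


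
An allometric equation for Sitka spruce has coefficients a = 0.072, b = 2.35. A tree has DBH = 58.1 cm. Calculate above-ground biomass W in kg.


Formula: W = a * DBH^b  (allometric power law)
DBH^b = 58.1^2.35 = 13989.8775
W = 0.072 * 13989.8775 = 1007.3 kg

1007.3


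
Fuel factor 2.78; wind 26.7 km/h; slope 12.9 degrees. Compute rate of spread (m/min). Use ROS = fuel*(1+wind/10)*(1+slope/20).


Formula: ROS = fuel * (1 + wind/10) * (1 + slope/20)
Wind factor = 1 + 26.7/10 = 3.67
Slope factor = 1 + 12.9/20 = 1.645
ROS = 2.78 * 3.67 * 1.645 = 16.78 m/min

16.78


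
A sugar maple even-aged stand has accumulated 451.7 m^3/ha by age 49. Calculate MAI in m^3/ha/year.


Formula: MAI = Total Volume / Stand Age
MAI = 451.7 m^3/ha / 49 years
MAI = 9.22 m^3/ha/year

9.22


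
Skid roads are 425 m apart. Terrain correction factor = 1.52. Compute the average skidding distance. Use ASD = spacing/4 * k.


Formula: ASD = (spacing / 4) * correction
Uncorrected distance = spacing / 4 = 425 / 4 = 106.25 m
ASD = 106.25 * 1.52 = 162 m

162


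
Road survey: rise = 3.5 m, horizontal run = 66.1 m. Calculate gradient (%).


Formula: Gradient = rise / run * 100
Gradient = 3.5 / 66.1 * 100 = 5.3%

5.3


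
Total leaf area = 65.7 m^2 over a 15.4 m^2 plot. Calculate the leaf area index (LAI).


Formula: LAI = total leaf area / ground area  (dimensionless)
LAI = 65.7 m^2 / 15.4 m^2
LAI = 4.27

4.27


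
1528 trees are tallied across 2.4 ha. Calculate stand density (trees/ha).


Formula: Stand Density = N_trees / Area_ha
Density = 1528 trees / 2.4 ha
Density = 637 trees/ha

637


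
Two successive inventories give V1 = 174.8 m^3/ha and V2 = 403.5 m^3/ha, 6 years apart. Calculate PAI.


Formula: PAI = (V_T2 - V_T1) / (T2 - T1)
Volume increment = 403.5 - 174.8 = 228.7 m^3/ha
PAI = 228.7 / 6 = 38.12 m^3/ha/year

38.12


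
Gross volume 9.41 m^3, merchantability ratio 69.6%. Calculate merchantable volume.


Formula: MV = V_total * (merchantable_pct / 100)
Merchantable fraction = 69.6% / 100 = 0.696
MV = 9.41 m^3 * 0.696 = 6.549 m^3

6.549


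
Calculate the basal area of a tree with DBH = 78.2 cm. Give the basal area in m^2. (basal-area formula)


Formula: BA = pi * (DBH/2)^2 / 10000  (cm^2 to m^2)
Radius = DBH/2 = 78.2/2 = 39.1 cm
BA = pi * 39.1^2 / 10000
   = 4802.8983 cm^2 / 10000
   = 0.4803 m^2

0.4803


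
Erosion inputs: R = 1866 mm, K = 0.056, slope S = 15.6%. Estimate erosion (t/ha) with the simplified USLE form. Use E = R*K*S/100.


Formula: E = R * K * S / 100  (simplified USLE)
R * K = 1866 * 0.056 = 104.496
E = 104.496 * 15.6 / 100 = 16.3 t/ha

16.3


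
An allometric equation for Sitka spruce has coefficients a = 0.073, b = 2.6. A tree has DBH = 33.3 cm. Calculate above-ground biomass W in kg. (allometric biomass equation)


Formula: W = a * DBH^b  (allometric power law)
DBH^b = 33.3^2.6 = 9085.6292
W = 0.073 * 9085.6292 = 663.3 kg

663.3


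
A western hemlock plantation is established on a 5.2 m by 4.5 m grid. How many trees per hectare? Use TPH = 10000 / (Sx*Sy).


Formula: TPH = 10000 m^2/ha / (spacing_x * spacing_y)
Area per tree = 5.2 m * 4.5 m = 23.4 m^2
TPH = 10000 / 23.4 = 427 trees/ha

427


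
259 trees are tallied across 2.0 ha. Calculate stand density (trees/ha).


Formula: Stand Density = N_trees / Area_ha
Density = 259 trees / 2.0 ha
Density = 130 trees/ha

130


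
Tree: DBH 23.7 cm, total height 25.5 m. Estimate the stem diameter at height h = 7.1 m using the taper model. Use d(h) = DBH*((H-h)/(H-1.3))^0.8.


Taper: d(h) = DBH * ((H - h) / (H - 1.3))^0.8
Numerator = H - h = 25.5 - 7.1 = 18.4 m
Denominator = H - 1.3 = 25.5 - 1.3 = 24.2 m
Ratio = 18.4 / 24.2 = 0.76033
d = 23.7 * 0.76033^0.8 = 19.0 cm

19.0


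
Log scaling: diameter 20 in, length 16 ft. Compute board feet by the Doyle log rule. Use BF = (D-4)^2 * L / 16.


Doyle: BF = (D - 4)^2 * L / 16
Adjusted diameter = 20 - 4 = 16 in
(D-4)^2 = 16^2 = 256
BF = 256 * 16 / 16 = 256 BF

256


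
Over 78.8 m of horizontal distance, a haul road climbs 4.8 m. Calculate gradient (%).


Formula: Gradient = rise / run * 100
Gradient = 4.8 / 78.8 * 100 = 6.1%

6.1


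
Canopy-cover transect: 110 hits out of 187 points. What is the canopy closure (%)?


Formula: Canopy closure = covered points / total points * 100
Closure = 110 / 187 * 100
Closure = 0.5882 * 100 = 58.8%

58.8
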